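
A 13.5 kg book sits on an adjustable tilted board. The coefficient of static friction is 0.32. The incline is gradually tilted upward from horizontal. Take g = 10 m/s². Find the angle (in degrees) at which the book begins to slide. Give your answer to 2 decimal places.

17.74°

At the threshold of sliding, static friction is at its maximum μ_s N and exactly balances the weight component along the incline: mg sin θ = μ_s mg cos θ.
Hence tan θ = μ_s = 0.32, so θ = arctan(0.32) = 17.7447°.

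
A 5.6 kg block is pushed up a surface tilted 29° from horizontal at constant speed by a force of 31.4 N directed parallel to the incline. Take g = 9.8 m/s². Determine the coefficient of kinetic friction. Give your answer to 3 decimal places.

0.100

At constant speed ΣF = 0 along the incline. The applied 31.4 N acts up the slope; the weight component mg sin 29° = 26.606 N and kinetic friction μN both act down the slope.
So 31.4 = 26.606 + μ × 47.999, giving μ = (31.4 − 26.606) / 47.999 = 0.0999.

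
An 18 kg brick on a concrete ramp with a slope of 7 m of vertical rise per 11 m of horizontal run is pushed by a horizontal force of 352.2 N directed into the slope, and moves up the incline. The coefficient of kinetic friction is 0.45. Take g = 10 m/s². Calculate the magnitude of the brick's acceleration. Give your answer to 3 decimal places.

2.615 m/s²

The horizontal push has components F cos 32.47° = 352.2 × 0.8437 = 297.151 N up the incline and F sin 32.47° = 352.2 × 0.5369 = 189.096 N pressing into the surface.
The normal force is therefore N = mg cos 32.47° + F sin 32.47° = 151.866 + 189.096 = 340.962 N, and kinetic friction down the slope is μN = 0.45 × 340.962 = 153.433 N.
Along the incline: F cos 32.47° − mg sin 32.47° − μN = ma, so 297.151 − 96.642 − 153.433 = 18 a, giving a = 2.6153 m/s².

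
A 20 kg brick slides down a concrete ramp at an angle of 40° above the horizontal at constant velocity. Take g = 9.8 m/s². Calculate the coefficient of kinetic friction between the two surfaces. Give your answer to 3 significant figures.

0.839

At constant velocity the net force along the incline is zero: mg sin 40° = μ mg cos 40°.
So μ = tan 40° = 0.6428 / 0.7660 = 0.8392.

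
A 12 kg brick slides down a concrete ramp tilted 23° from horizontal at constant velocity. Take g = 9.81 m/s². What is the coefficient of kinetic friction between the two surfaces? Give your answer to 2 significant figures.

At constant velocity the net force along the incline is zero: mg sin 23° = μ mg cos 23°.
So μ = tan 23° = 0.3907 / 0.9205 = 0.4244.

0.42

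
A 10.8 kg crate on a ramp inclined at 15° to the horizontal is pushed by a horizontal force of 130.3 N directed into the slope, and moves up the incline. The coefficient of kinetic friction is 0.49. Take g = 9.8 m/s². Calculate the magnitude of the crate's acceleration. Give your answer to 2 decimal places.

The horizontal push has components F cos 15° = 130.3 × 0.9659 = 125.857 N up the incline and F sin 15° = 130.3 × 0.2588 = 33.722 N pressing into the surface.
The normal force is therefore N = mg cos 15° + F sin 15° = 102.231 + 33.722 = 135.953 N, and kinetic friction down the slope is μN = 0.49 × 135.953 = 66.617 N.
Along the incline: F cos 15° − mg sin 15° − μN = ma, so 125.857 − 27.391 − 66.617 = 10.8 a, giving a = 2.9490 m/s².

2.95 m/s²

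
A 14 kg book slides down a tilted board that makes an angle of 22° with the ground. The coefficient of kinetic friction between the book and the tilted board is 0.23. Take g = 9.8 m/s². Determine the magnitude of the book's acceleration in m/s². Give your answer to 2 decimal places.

Resolving the weight along the incline: the component pulling the book down the slope is mg sin 22° = 14 × 9.8 × 0.3746 = 51.395 N, and the normal force is N = mg cos 22° = 14 × 9.8 × 0.9272 = 127.212 N.
Kinetic friction acts up the slope with magnitude f = μN = 0.23 × 127.212 = 29.259 N.
Net force along the incline is 51.395 − 29.259 = 22.136 N, so a = 22.136 / 14 = 1.5811 m/s².

1.58 m/s²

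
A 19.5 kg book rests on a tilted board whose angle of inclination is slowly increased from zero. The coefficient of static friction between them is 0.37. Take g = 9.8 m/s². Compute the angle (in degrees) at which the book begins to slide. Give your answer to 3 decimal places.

20.304°

At the threshold of sliding, static friction is at its maximum μ_s N and exactly balances the weight component along the incline: mg sin θ = μ_s mg cos θ.
Hence tan θ = μ_s = 0.37, so θ = arctan(0.37) = 20.3045°.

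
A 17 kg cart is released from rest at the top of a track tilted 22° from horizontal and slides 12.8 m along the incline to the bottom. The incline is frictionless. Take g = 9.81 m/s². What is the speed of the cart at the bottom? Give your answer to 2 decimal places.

9.70 m/s

The weight component along the incline is mg sin 22° = 62.473 N and the normal force is N = mg cos 22° = 154.626 N.
With no friction, a = g sin 22° = 3.6749 m/s².
Starting from rest over a distance of 12.8 m, v² = 2aL = 2 × 3.6749 × 12.8 = 94.0774, so v = 9.6994 m/s.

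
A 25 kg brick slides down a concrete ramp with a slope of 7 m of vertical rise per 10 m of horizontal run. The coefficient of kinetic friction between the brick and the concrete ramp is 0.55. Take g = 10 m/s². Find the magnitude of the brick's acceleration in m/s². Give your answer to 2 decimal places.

Resolving the weight along the incline: the component pulling the brick down the slope is mg sin 34.99° = 25 × 10 × 0.5735 = 143.375 N, and the normal force is N = mg cos 34.99° = 25 × 10 × 0.8192 = 204.800 N.
Kinetic friction acts up the slope with magnitude f = μN = 0.55 × 204.800 = 112.640 N.
Net force along the incline is 143.375 − 112.640 = 30.735 N, so a = 30.735 / 25 = 1.2294 m/s².

1.23 m/s²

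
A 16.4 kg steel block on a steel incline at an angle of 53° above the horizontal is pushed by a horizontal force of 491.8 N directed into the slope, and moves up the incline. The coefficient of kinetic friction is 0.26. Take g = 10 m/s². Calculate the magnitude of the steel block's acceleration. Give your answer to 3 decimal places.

2.269 m/s²

The horizontal push has components F cos 53° = 491.8 × 0.6018 = 295.965 N up the incline and F sin 53° = 491.8 × 0.7986 = 392.751 N pressing into the surface.
The normal force is therefore N = mg cos 53° + F sin 53° = 98.695 + 392.751 = 491.446 N, and kinetic friction down the slope is μN = 0.26 × 491.446 = 127.776 N.
Along the incline: F cos 53° − mg sin 53° − μN = ma, so 295.965 − 130.970 − 127.776 = 16.4 a, giving a = 2.2695 m/s².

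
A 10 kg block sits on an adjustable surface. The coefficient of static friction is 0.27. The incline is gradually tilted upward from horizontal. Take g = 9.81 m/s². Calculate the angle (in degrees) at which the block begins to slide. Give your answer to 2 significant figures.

15°

At the threshold of sliding, static friction is at its maximum μ_s N and exactly balances the weight component along the incline: mg sin θ = μ_s mg cos θ.
Hence tan θ = μ_s = 0.27, so θ = arctan(0.27) = 15.1096°.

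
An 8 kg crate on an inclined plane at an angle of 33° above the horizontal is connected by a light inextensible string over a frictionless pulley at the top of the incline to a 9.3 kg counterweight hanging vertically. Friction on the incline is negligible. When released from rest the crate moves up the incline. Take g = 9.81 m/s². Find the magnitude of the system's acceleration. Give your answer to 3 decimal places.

2.803 m/s²

For the crate on the incline: the weight component along the slope is m₁g sin 33° = 8 × 9.81 × 0.5446 = 42.740 N and the normal force is N = m₁g cos 33° = 65.819 N.
Newton's second law for the crate (up-slope positive): T − 42.740 = 8 a. For the hanging counterweight (downward positive): 9.3 × 9.81 − T = 9.3 a.
Adding the two equations eliminates T: 48.493 = 17.3 a, so a = 2.8031 m/s².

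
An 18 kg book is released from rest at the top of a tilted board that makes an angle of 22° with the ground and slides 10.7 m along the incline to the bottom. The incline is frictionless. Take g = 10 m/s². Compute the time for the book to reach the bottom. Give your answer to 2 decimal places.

2.39 s

The weight component along the incline is mg sin 22° = 67.429 N and the normal force is N = mg cos 22° = 166.893 N.
With no friction, a = g sin 22° = 3.7461 m/s².
Starting from rest, L = ½at², so t = √(2L/a) = √(2 × 10.7 / 3.7461) = 2.3901 s.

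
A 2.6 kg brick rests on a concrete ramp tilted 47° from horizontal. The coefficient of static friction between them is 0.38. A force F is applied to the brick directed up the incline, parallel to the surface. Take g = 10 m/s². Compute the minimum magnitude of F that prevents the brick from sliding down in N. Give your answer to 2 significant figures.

12 N

The normal force is N = mg cos 47° = 17.732 N. With F at its minimum the brick is on the verge of sliding down, so static friction is at its maximum μ_s N = 0.38 × 17.732 = 6.738 N and acts up the slope.
Equilibrium along the incline: F + μ_s N = mg sin 47°, so F = 19.015 − 6.738 = 12.277 N.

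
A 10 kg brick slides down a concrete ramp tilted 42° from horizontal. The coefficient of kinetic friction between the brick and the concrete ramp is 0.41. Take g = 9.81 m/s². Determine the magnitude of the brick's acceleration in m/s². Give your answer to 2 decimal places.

3.58 m/s²

Resolving the weight along the incline: the component pulling the brick down the slope is mg sin 42° = 10 × 9.81 × 0.6691 = 65.639 N, and the normal force is N = mg cos 42° = 10 × 9.81 × 0.7431 = 72.898 N.
Kinetic friction acts up the slope with magnitude f = μN = 0.41 × 72.898 = 29.888 N.
Net force along the incline is 65.639 − 29.888 = 35.751 N, so a = 35.751 / 10 = 3.5751 m/s².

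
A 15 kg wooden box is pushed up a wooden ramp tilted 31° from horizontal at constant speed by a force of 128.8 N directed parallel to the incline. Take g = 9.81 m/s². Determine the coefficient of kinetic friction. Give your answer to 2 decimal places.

At constant speed ΣF = 0 along the incline. The applied 128.8 N acts up the slope; the weight component mg sin 31° = 75.788 N and kinetic friction μN both act down the slope.
So 128.8 = 75.788 + μ × 126.132, giving μ = (128.8 − 75.788) / 126.132 = 0.4203.

0.42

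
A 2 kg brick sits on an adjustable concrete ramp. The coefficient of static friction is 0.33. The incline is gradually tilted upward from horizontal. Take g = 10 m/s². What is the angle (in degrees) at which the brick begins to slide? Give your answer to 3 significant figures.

At the threshold of sliding, static friction is at its maximum μ_s N and exactly balances the weight component along the incline: mg sin θ = μ_s mg cos θ.
Hence tan θ = μ_s = 0.33, so θ = arctan(0.33) = 18.2629°.

18.3°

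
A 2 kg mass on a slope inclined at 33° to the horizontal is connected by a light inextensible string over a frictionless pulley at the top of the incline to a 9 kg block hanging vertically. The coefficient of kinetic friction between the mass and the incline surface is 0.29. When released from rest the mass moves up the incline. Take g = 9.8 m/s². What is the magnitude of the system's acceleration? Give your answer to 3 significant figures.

6.61 m/s²

For the mass on the incline: the weight component along the slope is m₁g sin 33° = 2 × 9.8 × 0.5446 = 10.674 N and the normal force is N = m₁g cos 33° = 16.438 N.
Kinetic friction opposes the mass's motion up the incline: f = μN = 0.29 × 16.438 = 4.767 N acting down the slope.
Newton's second law for the mass (up-slope positive): T − 10.674 − 4.767 = 2 a. For the hanging block (downward positive): 9 × 9.8 − T = 9 a.
Adding the two equations eliminates T: 72.759 = 11 a, so a = 6.6145 m/s².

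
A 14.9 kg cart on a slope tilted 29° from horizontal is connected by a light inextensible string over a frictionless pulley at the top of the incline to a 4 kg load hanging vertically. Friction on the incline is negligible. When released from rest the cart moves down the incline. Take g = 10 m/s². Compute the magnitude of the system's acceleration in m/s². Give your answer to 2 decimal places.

1.71 m/s²

For the cart on the incline: the weight component along the slope is m₁g sin 29° = 14.9 × 10 × 0.4848 = 72.235 N and the normal force is N = m₁g cos 29° = 130.318 N.
Newton's second law for the cart (down-slope positive): 72.235 − T = 14.9 a. For the hanging load (upward positive): T − 4 × 10 = 4 a.
Adding the two equations eliminates T: 32.235 = 18.9 a, so a = 1.7056 m/s².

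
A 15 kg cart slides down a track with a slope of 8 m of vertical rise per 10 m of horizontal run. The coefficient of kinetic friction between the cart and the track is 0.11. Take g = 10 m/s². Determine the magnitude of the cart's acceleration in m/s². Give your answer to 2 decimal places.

Resolving the weight along the incline: the component pulling the cart down the slope is mg sin 38.66° = 15 × 10 × 0.6247 = 93.705 N, and the normal force is N = mg cos 38.66° = 15 × 10 × 0.7809 = 117.135 N.
Kinetic friction acts up the slope with magnitude f = μN = 0.11 × 117.135 = 12.885 N.
Net force along the incline is 93.705 − 12.885 = 80.820 N, so a = 80.820 / 15 = 5.3880 m/s².

5.39 m/s²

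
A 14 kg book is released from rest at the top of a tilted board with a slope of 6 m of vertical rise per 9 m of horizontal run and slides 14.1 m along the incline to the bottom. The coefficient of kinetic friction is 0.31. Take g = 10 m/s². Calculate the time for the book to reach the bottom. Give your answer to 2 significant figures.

The weight component along the incline is mg sin 33.69° = 77.658 N and the normal force is N = mg cos 33.69° = 116.487 N.
Friction up the slope is f = μN = 0.31 × 116.487 = 36.111 N, so the net downslope force is 77.658 − 36.111 = 41.547 N and a = 41.547 / 14 = 2.9676 m/s².
Starting from rest, L = ½at², so t = √(2L/a) = √(2 × 14.1 / 2.9676) = 3.0826 s.

3.1 s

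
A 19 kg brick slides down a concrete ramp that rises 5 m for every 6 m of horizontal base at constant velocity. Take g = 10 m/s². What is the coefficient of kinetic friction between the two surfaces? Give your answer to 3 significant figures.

0.833

At constant velocity the net force along the incline is zero: mg sin 39.81° = μ mg cos 39.81°.
So μ = tan 39.81° = 0.6402 / 0.7682 = 0.8334.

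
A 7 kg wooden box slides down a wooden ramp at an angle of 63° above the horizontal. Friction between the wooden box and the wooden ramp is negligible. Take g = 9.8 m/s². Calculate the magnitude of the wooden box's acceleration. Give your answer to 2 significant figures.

Resolving the weight along the incline: the component pulling the wooden box down the slope is mg sin 63° = 7 × 9.8 × 0.8910 = 61.123 N, and the normal force is N = mg cos 63° = 7 × 9.8 × 0.4540 = 31.144 N.
With no friction the net force along the incline is 61.123 N, so a = g sin 63° = 61.123 / 7 = 8.7319 m/s².

8.7 m/s²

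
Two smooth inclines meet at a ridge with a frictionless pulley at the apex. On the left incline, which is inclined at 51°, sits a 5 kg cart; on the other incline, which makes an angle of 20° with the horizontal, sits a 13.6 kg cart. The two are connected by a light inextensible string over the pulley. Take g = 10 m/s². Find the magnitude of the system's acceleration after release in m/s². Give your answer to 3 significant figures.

0.412 m/s²

Resolve each weight along its own incline: the 5 kg mass has component 5 × 10 × sin 51° = 38.857 N down its slope, and the 13.6 kg mass has 13.6 × 10 × sin 20° = 46.515 N down its slope.
The 13.6 kg side's 46.515 N exceeds the other side's 38.857 N, so that mass slides down and the 5 kg mass slides up. Taking that direction as positive, Newton's second law for the whole system gives 46.515 − 38.857 = (5 + 13.6) a, so a = 7.658 / 18.6 = 0.4117 m/s².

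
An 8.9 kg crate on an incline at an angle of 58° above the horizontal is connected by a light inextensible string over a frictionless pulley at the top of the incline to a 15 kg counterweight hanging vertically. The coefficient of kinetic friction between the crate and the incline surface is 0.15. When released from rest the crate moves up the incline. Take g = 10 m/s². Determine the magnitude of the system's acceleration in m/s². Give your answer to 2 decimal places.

2.82 m/s²

For the crate on the incline: the weight component along the slope is m₁g sin 58° = 8.9 × 10 × 0.8480 = 75.472 N and the normal force is N = m₁g cos 58° = 47.163 N.
Kinetic friction opposes the crate's motion up the incline: f = μN = 0.15 × 47.163 = 7.074 N acting down the slope.
Newton's second law for the crate (up-slope positive): T − 75.472 − 7.074 = 8.9 a. For the hanging counterweight (downward positive): 15 × 10 − T = 15 a.
Adding the two equations eliminates T: 67.454 = 23.9 a, so a = 2.8223 m/s².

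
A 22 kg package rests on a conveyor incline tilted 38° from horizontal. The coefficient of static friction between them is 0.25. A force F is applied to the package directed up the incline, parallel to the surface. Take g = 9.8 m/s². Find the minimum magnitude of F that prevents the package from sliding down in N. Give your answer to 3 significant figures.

90.3 N

The normal force is N = mg cos 38° = 169.895 N. With F at its minimum the package is on the verge of sliding down, so static friction is at its maximum μ_s N = 0.25 × 169.895 = 42.474 N and acts up the slope.
Equilibrium along the incline: F + μ_s N = mg sin 38°, so F = 132.737 − 42.474 = 90.263 N.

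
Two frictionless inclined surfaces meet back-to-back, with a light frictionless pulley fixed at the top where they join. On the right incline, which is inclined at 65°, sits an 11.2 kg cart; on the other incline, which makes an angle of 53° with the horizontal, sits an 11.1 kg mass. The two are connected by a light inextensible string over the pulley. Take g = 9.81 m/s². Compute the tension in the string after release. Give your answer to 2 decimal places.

Resolve each weight along its own incline: the 11.2 kg mass has component 11.2 × 9.81 × sin 65° = 99.578 N down its slope, and the 11.1 kg mass has 11.1 × 9.81 × sin 53° = 86.964 N down its slope.
The 11.2 kg side's 99.578 N exceeds the other side's 86.964 N, so that mass slides down and the 11.1 kg mass slides up. Taking that direction as positive, Newton's second law for the whole system gives 99.578 − 86.964 = (11.2 + 11.1) a, so a = 12.614 / 22.3 = 0.5657 m/s².
For the 11.1 kg mass (up-slope positive): T − 86.964 = 11.1 × 0.5657, so T = 93.243 N.

93.24 N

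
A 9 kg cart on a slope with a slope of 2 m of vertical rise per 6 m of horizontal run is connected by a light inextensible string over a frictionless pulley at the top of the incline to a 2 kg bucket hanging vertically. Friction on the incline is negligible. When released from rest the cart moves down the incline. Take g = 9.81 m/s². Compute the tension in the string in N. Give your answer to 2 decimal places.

For the cart on the incline: the weight component along the slope is m₁g sin 18.43° = 9 × 9.81 × 0.3162 = 27.917 N and the normal force is N = m₁g cos 18.43° = 83.759 N.
Newton's second law for the cart (down-slope positive): 27.917 − T = 9 a. For the hanging bucket (upward positive): T − 2 × 9.81 = 2 a.
Adding the two equations eliminates T: 8.297 = 11 a, so a = 0.7543 m/s².
Then from the hanging bucket's equation, T = 2 × (9.81 + 0.7543) = 21.129 N.

21.13 N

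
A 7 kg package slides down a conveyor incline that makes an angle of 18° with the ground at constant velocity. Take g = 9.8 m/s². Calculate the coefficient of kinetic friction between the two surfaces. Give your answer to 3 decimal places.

At constant velocity the net force along the incline is zero: mg sin 18° = μ mg cos 18°.
So μ = tan 18° = 0.3090 / 0.9511 = 0.3249.

0.325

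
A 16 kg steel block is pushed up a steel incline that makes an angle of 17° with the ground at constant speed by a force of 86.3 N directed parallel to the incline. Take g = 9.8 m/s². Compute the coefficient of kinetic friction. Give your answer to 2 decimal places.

At constant speed ΣF = 0 along the incline. The applied 86.3 N acts up the slope; the weight component mg sin 17° = 45.844 N and kinetic friction μN both act down the slope.
So 86.3 = 45.844 + μ × 149.949, giving μ = (86.3 − 45.844) / 149.949 = 0.2698.

0.27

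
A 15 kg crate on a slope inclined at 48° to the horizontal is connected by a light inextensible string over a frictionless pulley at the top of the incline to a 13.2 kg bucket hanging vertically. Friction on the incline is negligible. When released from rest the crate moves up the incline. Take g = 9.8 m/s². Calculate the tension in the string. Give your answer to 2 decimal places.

119.94 N

For the crate on the incline: the weight component along the slope is m₁g sin 48° = 15 × 9.8 × 0.7431 = 109.236 N and the normal force is N = m₁g cos 48° = 98.362 N.
Newton's second law for the crate (up-slope positive): T − 109.236 = 15 a. For the hanging bucket (downward positive): 13.2 × 9.8 − T = 13.2 a.
Adding the two equations eliminates T: 20.124 = 28.2 a, so a = 0.7136 m/s².
Then from the hanging bucket's equation, T = 13.2 × (9.8 − 0.7136) = 119.940 N.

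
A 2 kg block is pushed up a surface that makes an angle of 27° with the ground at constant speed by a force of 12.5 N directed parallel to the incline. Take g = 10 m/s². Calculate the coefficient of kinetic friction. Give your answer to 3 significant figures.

At constant speed ΣF = 0 along the incline. The applied 12.5 N acts up the slope; the weight component mg sin 27° = 9.080 N and kinetic friction μN both act down the slope.
So 12.5 = 9.080 + μ × 17.820, giving μ = (12.5 − 9.080) / 17.820 = 0.1919.

0.192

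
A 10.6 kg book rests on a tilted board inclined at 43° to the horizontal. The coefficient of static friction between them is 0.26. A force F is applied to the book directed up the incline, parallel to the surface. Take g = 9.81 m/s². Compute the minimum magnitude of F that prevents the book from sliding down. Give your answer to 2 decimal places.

The normal force is N = mg cos 43° = 76.051 N. With F at its minimum the book is on the verge of sliding down, so static friction is at its maximum μ_s N = 0.26 × 76.051 = 19.773 N and acts up the slope.
Equilibrium along the incline: F + μ_s N = mg sin 43°, so F = 70.918 − 19.773 = 51.145 N.

51.15 N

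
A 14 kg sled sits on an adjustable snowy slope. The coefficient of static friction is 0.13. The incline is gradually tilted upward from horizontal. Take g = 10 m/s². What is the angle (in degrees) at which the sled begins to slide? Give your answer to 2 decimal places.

At the threshold of sliding, static friction is at its maximum μ_s N and exactly balances the weight component along the incline: mg sin θ = μ_s mg cos θ.
Hence tan θ = μ_s = 0.13, so θ = arctan(0.13) = 7.4069°.

7.41°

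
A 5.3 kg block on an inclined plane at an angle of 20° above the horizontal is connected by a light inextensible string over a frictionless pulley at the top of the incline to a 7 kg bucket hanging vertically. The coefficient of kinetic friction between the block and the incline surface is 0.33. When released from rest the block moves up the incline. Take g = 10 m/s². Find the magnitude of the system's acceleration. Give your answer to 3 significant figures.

For the block on the incline: the weight component along the slope is m₁g sin 20° = 5.3 × 10 × 0.3420 = 18.126 N and the normal force is N = m₁g cos 20° = 49.804 N.
Kinetic friction opposes the block's motion up the incline: f = μN = 0.33 × 49.804 = 16.435 N acting down the slope.
Newton's second law for the block (up-slope positive): T − 18.126 − 16.435 = 5.3 a. For the hanging bucket (downward positive): 7 × 10 − T = 7 a.
Adding the two equations eliminates T: 35.439 = 12.3 a, so a = 2.8812 m/s².

2.88 m/s²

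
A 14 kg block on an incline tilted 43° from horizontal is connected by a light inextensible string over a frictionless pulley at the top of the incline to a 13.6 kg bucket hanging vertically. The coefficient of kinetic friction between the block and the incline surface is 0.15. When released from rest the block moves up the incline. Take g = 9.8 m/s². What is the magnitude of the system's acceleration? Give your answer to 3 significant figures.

For the block on the incline: the weight component along the slope is m₁g sin 43° = 14 × 9.8 × 0.6820 = 93.570 N and the normal force is N = m₁g cos 43° = 100.342 N.
Kinetic friction opposes the block's motion up the incline: f = μN = 0.15 × 100.342 = 15.051 N acting down the slope.
Newton's second law for the block (up-slope positive): T − 93.570 − 15.051 = 14 a. For the hanging bucket (downward positive): 13.6 × 9.8 − T = 13.6 a.
Adding the two equations eliminates T: 24.659 = 27.6 a, so a = 0.8934 m/s².

0.893 m/s²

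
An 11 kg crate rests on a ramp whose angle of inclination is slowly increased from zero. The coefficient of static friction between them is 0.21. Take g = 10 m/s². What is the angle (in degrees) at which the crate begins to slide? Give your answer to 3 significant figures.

11.9°

At the threshold of sliding, static friction is at its maximum μ_s N and exactly balances the weight component along the incline: mg sin θ = μ_s mg cos θ.
Hence tan θ = μ_s = 0.21, so θ = arctan(0.21) = 11.8598°.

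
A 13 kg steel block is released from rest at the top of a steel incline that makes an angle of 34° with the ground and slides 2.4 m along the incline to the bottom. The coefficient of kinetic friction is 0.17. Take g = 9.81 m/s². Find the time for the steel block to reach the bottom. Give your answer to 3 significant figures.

1.08 s

The weight component along the incline is mg sin 34° = 71.314 N and the normal force is N = mg cos 34° = 105.727 N.
Friction up the slope is f = μN = 0.17 × 105.727 = 17.974 N, so the net downslope force is 71.314 − 17.974 = 53.340 N and a = 53.340 / 13 = 4.1031 m/s².
Starting from rest, L = ½at², so t = √(2L/a) = √(2 × 2.4 / 4.1031) = 1.0816 s.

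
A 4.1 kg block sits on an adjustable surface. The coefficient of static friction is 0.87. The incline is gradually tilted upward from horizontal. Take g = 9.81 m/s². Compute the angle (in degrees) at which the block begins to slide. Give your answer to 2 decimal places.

41.02°

At the threshold of sliding, static friction is at its maximum μ_s N and exactly balances the weight component along the incline: mg sin θ = μ_s mg cos θ.
Hence tan θ = μ_s = 0.87, so θ = arctan(0.87) = 41.0233°.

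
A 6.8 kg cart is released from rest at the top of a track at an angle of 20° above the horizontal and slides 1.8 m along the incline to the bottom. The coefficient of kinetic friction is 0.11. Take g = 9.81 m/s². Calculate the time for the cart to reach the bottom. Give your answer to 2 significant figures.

The weight component along the incline is mg sin 20° = 22.815 N and the normal force is N = mg cos 20° = 62.685 N.
Friction up the slope is f = μN = 0.11 × 62.685 = 6.895 N, so the net downslope force is 22.815 − 6.895 = 15.920 N and a = 15.920 / 6.8 = 2.3412 m/s².
Starting from rest, L = ½at², so t = √(2L/a) = √(2 × 1.8 / 2.3412) = 1.2400 s.

1.2 s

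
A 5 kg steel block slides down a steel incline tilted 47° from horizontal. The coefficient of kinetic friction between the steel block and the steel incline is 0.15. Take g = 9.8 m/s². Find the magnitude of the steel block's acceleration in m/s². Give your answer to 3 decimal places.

Resolving the weight along the incline: the component pulling the steel block down the slope is mg sin 47° = 5 × 9.8 × 0.7314 = 35.839 N, and the normal force is N = mg cos 47° = 5 × 9.8 × 0.6820 = 33.418 N.
Kinetic friction acts up the slope with magnitude f = μN = 0.15 × 33.418 = 5.013 N.
Net force along the incline is 35.839 − 5.013 = 30.826 N, so a = 30.826 / 5 = 6.1652 m/s².

6.165 m/s²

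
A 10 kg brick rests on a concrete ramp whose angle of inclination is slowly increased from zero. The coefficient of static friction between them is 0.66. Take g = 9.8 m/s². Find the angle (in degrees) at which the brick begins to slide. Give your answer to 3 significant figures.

At the threshold of sliding, static friction is at its maximum μ_s N and exactly balances the weight component along the incline: mg sin θ = μ_s mg cos θ.
Hence tan θ = μ_s = 0.66, so θ = arctan(0.66) = 33.4248°.

33.4°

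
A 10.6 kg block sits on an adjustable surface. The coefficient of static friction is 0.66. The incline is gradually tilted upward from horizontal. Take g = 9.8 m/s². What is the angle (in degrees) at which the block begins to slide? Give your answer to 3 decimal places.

At the threshold of sliding, static friction is at its maximum μ_s N and exactly balances the weight component along the incline: mg sin θ = μ_s mg cos θ.
Hence tan θ = μ_s = 0.66, so θ = arctan(0.66) = 33.4248°.

33.425°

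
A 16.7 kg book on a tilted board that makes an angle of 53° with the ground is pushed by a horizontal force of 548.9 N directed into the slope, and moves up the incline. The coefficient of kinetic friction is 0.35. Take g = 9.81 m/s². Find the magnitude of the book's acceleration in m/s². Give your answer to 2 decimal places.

The horizontal push has components F cos 53° = 548.9 × 0.6018 = 330.328 N up the incline and F sin 53° = 548.9 × 0.7986 = 438.352 N pressing into the surface.
The normal force is therefore N = mg cos 53° + F sin 53° = 98.591 + 438.352 = 536.943 N, and kinetic friction down the slope is μN = 0.35 × 536.943 = 187.930 N.
Along the incline: F cos 53° − mg sin 53° − μN = ma, so 330.328 − 130.832 − 187.930 = 16.7 a, giving a = 0.6926 m/s².

0.69 m/s²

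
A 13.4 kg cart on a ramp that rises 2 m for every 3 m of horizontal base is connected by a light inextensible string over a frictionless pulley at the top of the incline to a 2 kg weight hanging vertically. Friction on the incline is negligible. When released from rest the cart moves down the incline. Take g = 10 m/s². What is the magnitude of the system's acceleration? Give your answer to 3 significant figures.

For the cart on the incline: the weight component along the slope is m₁g sin 33.69° = 13.4 × 10 × 0.5547 = 74.330 N and the normal force is N = m₁g cos 33.69° = 111.495 N.
Newton's second law for the cart (down-slope positive): 74.330 − T = 13.4 a. For the hanging weight (upward positive): T − 2 × 10 = 2 a.
Adding the two equations eliminates T: 54.330 = 15.4 a, so a = 3.5279 m/s².

3.53 m/s²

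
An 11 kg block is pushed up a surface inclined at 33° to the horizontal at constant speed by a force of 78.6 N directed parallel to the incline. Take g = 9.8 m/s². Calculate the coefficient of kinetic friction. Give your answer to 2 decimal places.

At constant speed ΣF = 0 along the incline. The applied 78.6 N acts up the slope; the weight component mg sin 33° = 58.712 N and kinetic friction μN both act down the slope.
So 78.6 = 58.712 + μ × 90.409, giving μ = (78.6 − 58.712) / 90.409 = 0.2200.

0.22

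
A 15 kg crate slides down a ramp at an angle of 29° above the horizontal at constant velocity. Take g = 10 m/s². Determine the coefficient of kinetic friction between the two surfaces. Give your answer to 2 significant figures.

At constant velocity the net force along the incline is zero: mg sin 29° = μ mg cos 29°.
So μ = tan 29° = 0.4848 / 0.8746 = 0.5543.

0.55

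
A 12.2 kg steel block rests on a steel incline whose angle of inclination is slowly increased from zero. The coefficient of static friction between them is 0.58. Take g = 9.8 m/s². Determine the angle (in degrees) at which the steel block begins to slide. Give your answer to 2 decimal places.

30.11°

At the threshold of sliding, static friction is at its maximum μ_s N and exactly balances the weight component along the incline: mg sin θ = μ_s mg cos θ.
Hence tan θ = μ_s = 0.58, so θ = arctan(0.58) = 30.1137°.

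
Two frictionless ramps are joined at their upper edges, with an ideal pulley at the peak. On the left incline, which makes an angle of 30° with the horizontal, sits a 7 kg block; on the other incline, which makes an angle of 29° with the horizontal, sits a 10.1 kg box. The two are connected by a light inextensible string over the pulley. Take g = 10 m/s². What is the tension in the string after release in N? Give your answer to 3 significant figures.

40.7 N

Resolve each weight along its own incline: the 7 kg mass has component 7 × 10 × sin 30° = 35.000 N down its slope, and the 10.1 kg mass has 10.1 × 10 × sin 29° = 48.966 N down its slope.
The 10.1 kg side's 48.966 N exceeds the other side's 35.000 N, so that mass slides down and the 7 kg mass slides up. Taking that direction as positive, Newton's second law for the whole system gives 48.966 − 35.000 = (7 + 10.1) a, so a = 13.966 / 17.1 = 0.8167 m/s².
For the 7 kg mass (up-slope positive): T − 35.000 = 7 × 0.8167, so T = 40.717 N.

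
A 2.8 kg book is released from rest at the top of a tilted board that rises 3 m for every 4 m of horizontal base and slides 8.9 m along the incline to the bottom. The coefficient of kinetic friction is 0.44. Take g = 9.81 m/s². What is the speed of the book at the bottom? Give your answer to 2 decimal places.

6.58 m/s

The weight component along the incline is mg sin 36.87° = 16.481 N and the normal force is N = mg cos 36.87° = 21.974 N.
Friction up the slope is f = μN = 0.44 × 21.974 = 9.669 N, so the net downslope force is 16.481 − 9.669 = 6.812 N and a = 6.812 / 2.8 = 2.4329 m/s².
Starting from rest over a distance of 8.9 m, v² = 2aL = 2 × 2.4329 × 8.9 = 43.3056, so v = 6.5807 m/s.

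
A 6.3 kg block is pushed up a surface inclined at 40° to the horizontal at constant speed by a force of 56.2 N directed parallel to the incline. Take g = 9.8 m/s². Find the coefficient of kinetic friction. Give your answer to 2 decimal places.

0.35

At constant speed ΣF = 0 along the incline. The applied 56.2 N acts up the slope; the weight component mg sin 40° = 39.686 N and kinetic friction μN both act down the slope.
So 56.2 = 39.686 + μ × 47.296, giving μ = (56.2 − 39.686) / 47.296 = 0.3492.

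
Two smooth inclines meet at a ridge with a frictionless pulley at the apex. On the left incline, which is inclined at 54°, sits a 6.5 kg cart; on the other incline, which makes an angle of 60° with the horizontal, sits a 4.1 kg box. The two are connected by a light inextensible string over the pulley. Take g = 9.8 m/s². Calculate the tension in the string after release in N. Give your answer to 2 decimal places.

41.27 N

Resolve each weight along its own incline: the 6.5 kg mass has component 6.5 × 9.8 × sin 54° = 51.534 N down its slope, and the 4.1 kg mass has 4.1 × 9.8 × sin 60° = 34.797 N down its slope.
The 6.5 kg side's 51.534 N exceeds the other side's 34.797 N, so that mass slides down and the 4.1 kg mass slides up. Taking that direction as positive, Newton's second law for the whole system gives 51.534 − 34.797 = (6.5 + 4.1) a, so a = 16.737 / 10.6 = 1.5790 m/s².
For the 4.1 kg mass (up-slope positive): T − 34.797 = 4.1 × 1.5790, so T = 41.271 N.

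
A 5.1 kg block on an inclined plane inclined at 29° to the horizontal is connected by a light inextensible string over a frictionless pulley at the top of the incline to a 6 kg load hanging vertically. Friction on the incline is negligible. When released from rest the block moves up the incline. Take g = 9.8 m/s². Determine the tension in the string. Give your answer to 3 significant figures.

For the block on the incline: the weight component along the slope is m₁g sin 29° = 5.1 × 9.8 × 0.4848 = 24.230 N and the normal force is N = m₁g cos 29° = 43.713 N.
Newton's second law for the block (up-slope positive): T − 24.230 = 5.1 a. For the hanging load (downward positive): 6 × 9.8 − T = 6 a.
Adding the two equations eliminates T: 34.570 = 11.1 a, so a = 3.1144 m/s².
Then from the hanging load's equation, T = 6 × (9.8 − 3.1144) = 40.114 N.

40.1 N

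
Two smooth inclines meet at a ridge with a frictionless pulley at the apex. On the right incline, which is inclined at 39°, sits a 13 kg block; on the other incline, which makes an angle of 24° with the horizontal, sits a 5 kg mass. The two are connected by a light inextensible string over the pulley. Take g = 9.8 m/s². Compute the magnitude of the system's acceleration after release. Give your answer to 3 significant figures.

Resolve each weight along its own incline: the 13 kg mass has component 13 × 9.8 × sin 39° = 80.175 N down its slope, and the 5 kg mass has 5 × 9.8 × sin 24° = 19.930 N down its slope.
The 13 kg side's 80.175 N exceeds the other side's 19.930 N, so that mass slides down and the 5 kg mass slides up. Taking that direction as positive, Newton's second law for the whole system gives 80.175 − 19.930 = (13 + 5) a, so a = 60.245 / 18 = 3.3469 m/s².

3.35 m/s²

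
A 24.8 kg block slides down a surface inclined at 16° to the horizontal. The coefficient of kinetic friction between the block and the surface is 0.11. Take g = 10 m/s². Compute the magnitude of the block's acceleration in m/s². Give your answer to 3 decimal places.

Resolving the weight along the incline: the component pulling the block down the slope is mg sin 16° = 24.8 × 10 × 0.2756 = 68.349 N, and the normal force is N = mg cos 16° = 24.8 × 10 × 0.9613 = 238.402 N.
Kinetic friction acts up the slope with magnitude f = μN = 0.11 × 238.402 = 26.224 N.
Net force along the incline is 68.349 − 26.224 = 42.125 N, so a = 42.125 / 24.8 = 1.6986 m/s².

1.699 m/s²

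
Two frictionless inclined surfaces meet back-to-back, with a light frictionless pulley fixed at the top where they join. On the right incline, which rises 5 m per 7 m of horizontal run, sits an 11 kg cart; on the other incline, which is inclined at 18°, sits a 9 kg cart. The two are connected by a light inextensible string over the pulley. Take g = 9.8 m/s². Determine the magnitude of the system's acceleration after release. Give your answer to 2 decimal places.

1.77 m/s²

Resolve each weight along its own incline: the 11 kg mass has component 11 × 9.8 × sin 35.54° = 62.657 N down its slope, and the 9 kg mass has 9 × 9.8 × sin 18° = 27.255 N down its slope.
The 11 kg side's 62.657 N exceeds the other side's 27.255 N, so that mass slides down and the 9 kg mass slides up. Taking that direction as positive, Newton's second law for the whole system gives 62.657 − 27.255 = (11 + 9) a, so a = 35.402 / 20 = 1.7701 m/s².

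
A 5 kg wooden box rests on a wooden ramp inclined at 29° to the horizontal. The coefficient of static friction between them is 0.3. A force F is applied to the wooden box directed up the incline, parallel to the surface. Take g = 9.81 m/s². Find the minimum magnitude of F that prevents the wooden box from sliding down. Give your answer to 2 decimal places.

The normal force is N = mg cos 29° = 42.900 N. With F at its minimum the wooden box is on the verge of sliding down, so static friction is at its maximum μ_s N = 0.3 × 42.900 = 12.870 N and acts up the slope.
Equilibrium along the incline: F + μ_s N = mg sin 29°, so F = 23.780 − 12.870 = 10.910 N.

10.91 N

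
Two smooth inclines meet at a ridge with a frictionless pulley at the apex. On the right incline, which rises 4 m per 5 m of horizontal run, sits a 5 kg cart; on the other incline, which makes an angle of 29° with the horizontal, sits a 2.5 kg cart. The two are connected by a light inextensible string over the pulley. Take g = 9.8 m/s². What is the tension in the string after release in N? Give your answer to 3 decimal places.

18.122 N

Resolve each weight along its own incline: the 5 kg mass has component 5 × 9.8 × sin 38.66° = 30.610 N down its slope, and the 2.5 kg mass has 2.5 × 9.8 × sin 29° = 11.878 N down its slope.
The 5 kg side's 30.610 N exceeds the other side's 11.878 N, so that mass slides down and the 2.5 kg mass slides up. Taking that direction as positive, Newton's second law for the whole system gives 30.610 − 11.878 = (5 + 2.5) a, so a = 18.732 / 7.5 = 2.4976 m/s².
For the 2.5 kg mass (up-slope positive): T − 11.878 = 2.5 × 2.4976, so T = 18.122 N.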